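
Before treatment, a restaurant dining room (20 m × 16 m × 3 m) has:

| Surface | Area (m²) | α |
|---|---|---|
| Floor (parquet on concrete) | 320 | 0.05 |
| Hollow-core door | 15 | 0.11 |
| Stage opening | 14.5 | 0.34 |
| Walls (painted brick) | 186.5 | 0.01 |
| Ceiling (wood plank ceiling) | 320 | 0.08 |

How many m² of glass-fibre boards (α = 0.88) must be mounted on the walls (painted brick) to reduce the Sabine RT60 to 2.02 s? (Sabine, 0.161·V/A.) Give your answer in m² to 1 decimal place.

Equivalent absorption area: A₁ = 320*0.05 + 15*0.11 + 14.5*0.34 + 186.5*0.01 + 320*0.08 = 50.045 m².
V = 960 m³. Target absorption A₂ = 0.161 × 960 / 2.02 = 76.515 sabins.
Absorption to add: 76.515 − 50.045 = 26.470 sabins.
Net gain per m²: Δα = 0.88 − 0.01 = 0.87.
Panel area = 26.470 / 0.87 = 30.4 m².

30.4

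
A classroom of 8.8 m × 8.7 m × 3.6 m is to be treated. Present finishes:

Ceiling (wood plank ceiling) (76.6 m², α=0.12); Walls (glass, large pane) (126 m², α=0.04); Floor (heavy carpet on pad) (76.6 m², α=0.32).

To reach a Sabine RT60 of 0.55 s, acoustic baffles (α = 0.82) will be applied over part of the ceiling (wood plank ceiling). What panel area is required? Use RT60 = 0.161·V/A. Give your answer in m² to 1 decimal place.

A₁ = Σ Sᵢαᵢ = 76.6*0.12 + 126*0.04 + 76.6*0.32 = 38.744 sabins.
Required A₂ = 0.161·275.616/0.55 = 80.680 sabins.
ΔA needed = 80.680 − 38.744 = 41.936 sabins.
Net gain per m²: Δα = 0.82 − 0.12 = 0.70.
Area = ΔA/Δα = 41.936/0.70 = 59.9 m².

59.9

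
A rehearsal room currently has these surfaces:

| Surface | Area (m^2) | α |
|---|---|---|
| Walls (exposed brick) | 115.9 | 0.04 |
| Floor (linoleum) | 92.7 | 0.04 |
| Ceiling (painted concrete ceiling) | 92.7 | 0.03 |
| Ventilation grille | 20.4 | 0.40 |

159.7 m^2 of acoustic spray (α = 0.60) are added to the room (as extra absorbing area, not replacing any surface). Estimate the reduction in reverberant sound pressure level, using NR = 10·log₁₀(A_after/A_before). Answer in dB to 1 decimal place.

7.8 dB

Total absorption A_before = 115.9×0.04 + 92.7×0.04 + 92.7×0.03 + 20.4×0.40
  = 4.636 + 3.708 + 2.781 + 8.160 = 19.285 m^2 sabins.
Treatment contributes 159.7·0.60 = 95.820 sabins.
A_after = 19.285 + 95.820 = 115.105 sabins.
NR = 10·log₁₀(115.105/19.285) = 7.8 dB.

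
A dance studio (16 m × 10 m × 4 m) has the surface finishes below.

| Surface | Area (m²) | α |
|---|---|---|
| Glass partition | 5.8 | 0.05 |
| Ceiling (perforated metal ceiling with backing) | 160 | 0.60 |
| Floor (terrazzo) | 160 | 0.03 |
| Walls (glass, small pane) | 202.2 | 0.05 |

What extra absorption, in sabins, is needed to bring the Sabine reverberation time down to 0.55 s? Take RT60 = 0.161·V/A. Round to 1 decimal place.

Summing Sᵢαᵢ: 0.290 + 96.000 + 4.800 + 10.110 → A₁ = 111.200 sabins.
For T = 0.55 s, need A₂ = 0.161·V/T = 0.161·640/0.55 = 187.345 sabins.
ΔA = A₂ − A₁ = 187.345 − 111.200 = 76.1 sabins.

76.1 sabins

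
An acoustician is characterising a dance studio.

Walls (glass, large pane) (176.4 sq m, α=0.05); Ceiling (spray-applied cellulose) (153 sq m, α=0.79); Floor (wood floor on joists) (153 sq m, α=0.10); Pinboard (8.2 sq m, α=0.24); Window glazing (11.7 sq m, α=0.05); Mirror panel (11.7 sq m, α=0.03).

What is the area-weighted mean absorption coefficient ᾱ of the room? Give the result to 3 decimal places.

S = Σ Sᵢ = 176.4 + 153 + 153 + 8.2 + 11.7 + 11.7 = 514.0 sq m.
Σ(Sᵢαᵢ) = 176.4*0.05 + 153*0.79 + 153*0.10 + 8.2*0.24 + 11.7*0.05 + 11.7*0.03 = 147.894.
ᾱ = 147.894 / 514.0 = 0.288.

0.288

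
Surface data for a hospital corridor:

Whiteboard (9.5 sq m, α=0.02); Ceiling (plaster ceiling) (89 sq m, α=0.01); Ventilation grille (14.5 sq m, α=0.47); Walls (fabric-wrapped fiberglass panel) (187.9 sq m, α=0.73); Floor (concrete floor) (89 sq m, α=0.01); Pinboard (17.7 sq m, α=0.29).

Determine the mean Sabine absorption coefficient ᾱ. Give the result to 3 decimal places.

Total surface area S = 407.6 sq m.
Weighted sum Σ Sα = 151.085.
ᾱ = 151.085 / 407.6 = 0.371.

0.371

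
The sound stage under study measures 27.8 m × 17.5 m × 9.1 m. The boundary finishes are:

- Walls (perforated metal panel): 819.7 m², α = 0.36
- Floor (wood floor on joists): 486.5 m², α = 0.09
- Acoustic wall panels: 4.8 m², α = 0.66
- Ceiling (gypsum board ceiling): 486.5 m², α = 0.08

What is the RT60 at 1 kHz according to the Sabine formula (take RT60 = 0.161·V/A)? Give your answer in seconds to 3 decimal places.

A = Σ Sᵢαᵢ = 819.7·0.36 + 486.5·0.09 + 4.8·0.66 + 486.5·0.08 = 380.965 sabins.
Volume V = 27.8 × 17.5 × 9.1 = 4427.15 m³.
RT60 = 0.161 · V / A = 0.161 × 4427.15 / 380.965 = 1.871 s.

1.871 s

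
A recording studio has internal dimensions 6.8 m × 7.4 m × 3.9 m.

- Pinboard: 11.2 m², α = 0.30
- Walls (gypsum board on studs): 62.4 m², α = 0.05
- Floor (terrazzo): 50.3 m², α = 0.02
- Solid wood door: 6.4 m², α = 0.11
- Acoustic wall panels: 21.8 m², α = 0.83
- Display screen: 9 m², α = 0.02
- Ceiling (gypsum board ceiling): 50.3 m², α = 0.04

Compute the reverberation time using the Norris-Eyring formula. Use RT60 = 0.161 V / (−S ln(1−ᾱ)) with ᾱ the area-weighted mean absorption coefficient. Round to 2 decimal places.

1.03 sec

Total surface area S = 11.2 + 62.4 + 50.3 + 6.4 + 21.8 + 9 + 50.3 = 211.4 m².
Absorption A = 11.2·0.30 + 62.4·0.05 + 50.3·0.02 + 6.4·0.11 + 21.8·0.83 + 9·0.02 + 50.3·0.04 = 28.476 sabins.
ᾱ = 28.476 / 211.4 = 0.1347.
−S·ln(1−ᾱ) = −211.4 × ln(1 − 0.1347) = 30.585.
V = 6.8 × 7.4 × 3.9 = 196.248 m³.
T = 0.161·V/[−S·ln(1−ᾱ)] = 0.161·196.248/30.585 = 1.03 s.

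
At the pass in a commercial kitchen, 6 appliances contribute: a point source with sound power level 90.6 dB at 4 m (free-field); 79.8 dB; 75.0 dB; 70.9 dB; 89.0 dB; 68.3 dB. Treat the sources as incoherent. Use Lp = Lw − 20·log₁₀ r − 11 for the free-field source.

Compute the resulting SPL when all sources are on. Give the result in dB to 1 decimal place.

89.8 dB

Source at 4 m: Lp = 90.6 − 20·log₁₀(4) − 11 = 67.6 dB.
Σ 10^(Lᵢ/10) = 9.463e+08.
Back to dB: 10·log₁₀ Σ = 89.8 dB.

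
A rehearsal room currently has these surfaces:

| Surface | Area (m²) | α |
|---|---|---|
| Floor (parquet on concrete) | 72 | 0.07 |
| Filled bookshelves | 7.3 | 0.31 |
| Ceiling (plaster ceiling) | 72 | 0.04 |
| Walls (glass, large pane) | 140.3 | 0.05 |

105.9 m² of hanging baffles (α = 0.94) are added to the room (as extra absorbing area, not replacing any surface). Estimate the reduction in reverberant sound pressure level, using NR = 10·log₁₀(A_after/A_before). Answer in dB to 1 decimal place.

Total absorption A_before = 72·0.07 + 7.3·0.31 + 72·0.04 + 140.3·0.05
  = 5.040 + 2.263 + 2.880 + 7.015 = 17.198 m² sabins.
Treatment contributes 105.9·0.94 = 99.546 sabins.
A_after = 17.198 + 99.546 = 116.744 sabins.
Reduction = 10 log₁₀(A_after/A_before) = 10 log₁₀(6.7882) = 8.3 dB.

8.3 dB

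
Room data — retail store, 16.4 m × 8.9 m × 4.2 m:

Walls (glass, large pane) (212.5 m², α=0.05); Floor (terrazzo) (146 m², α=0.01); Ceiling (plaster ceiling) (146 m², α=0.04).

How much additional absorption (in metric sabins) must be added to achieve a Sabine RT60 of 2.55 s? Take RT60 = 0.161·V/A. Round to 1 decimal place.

20.8 sabins

Total absorption A₁ = 212.5·0.05 + 146·0.01 + 146·0.04
  = 10.625 + 1.460 + 5.840 = 17.925 m² sabins.
V = 613.032 m³. Required absorption A₂ = 0.161 × 613.032 / 2.55 = 38.705 sabins.
Shortfall: 38.705 − 17.925 = 20.8 sabins.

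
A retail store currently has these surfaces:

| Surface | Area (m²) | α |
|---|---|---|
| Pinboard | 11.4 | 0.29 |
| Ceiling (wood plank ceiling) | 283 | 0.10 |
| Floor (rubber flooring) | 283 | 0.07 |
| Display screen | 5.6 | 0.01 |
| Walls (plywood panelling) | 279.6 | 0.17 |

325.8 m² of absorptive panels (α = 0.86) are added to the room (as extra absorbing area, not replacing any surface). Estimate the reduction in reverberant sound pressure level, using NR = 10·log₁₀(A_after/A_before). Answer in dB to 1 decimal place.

Total absorption A_before = 11.4*0.29 + 283*0.10 + 283*0.07 + 5.6*0.01 + 279.6*0.17
  = 3.306 + 28.300 + 19.810 + 0.056 + 47.532 = 99.004 m² sabins.
Added absorption = 325.8 × 0.86 = 280.188 sabins.
New total A_after = 379.192 sabins.
Reduction = 10 log₁₀(A_after/A_before) = 10 log₁₀(3.8301) = 5.8 dB.

5.8 dB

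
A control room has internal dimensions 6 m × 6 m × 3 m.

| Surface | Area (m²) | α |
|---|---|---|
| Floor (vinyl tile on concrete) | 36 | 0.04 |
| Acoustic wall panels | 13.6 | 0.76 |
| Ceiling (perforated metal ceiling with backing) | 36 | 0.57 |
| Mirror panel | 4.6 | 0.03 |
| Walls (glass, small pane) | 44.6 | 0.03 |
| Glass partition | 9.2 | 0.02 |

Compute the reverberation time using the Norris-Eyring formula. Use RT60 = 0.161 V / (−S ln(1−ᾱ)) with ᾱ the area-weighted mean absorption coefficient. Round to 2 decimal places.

0.45 seconds

Total surface area S = 36 + 13.6 + 36 + 4.6 + 44.6 + 9.2 = 144.0 m².
Σ(Sᵢαᵢ) = 36×0.04 + 13.6×0.76 + 36×0.57 + 4.6×0.03 + 44.6×0.03 + 9.2×0.02 = 33.956.
ᾱ = 33.956 / 144.0 = 0.2358.
−S·ln(1−ᾱ) = −144.0 × ln(1 − 0.2358) = 38.725.
V = 6 × 6 × 3 = 108 m³.
RT60 = 0.161 × 108 / 38.725 = 0.45 s.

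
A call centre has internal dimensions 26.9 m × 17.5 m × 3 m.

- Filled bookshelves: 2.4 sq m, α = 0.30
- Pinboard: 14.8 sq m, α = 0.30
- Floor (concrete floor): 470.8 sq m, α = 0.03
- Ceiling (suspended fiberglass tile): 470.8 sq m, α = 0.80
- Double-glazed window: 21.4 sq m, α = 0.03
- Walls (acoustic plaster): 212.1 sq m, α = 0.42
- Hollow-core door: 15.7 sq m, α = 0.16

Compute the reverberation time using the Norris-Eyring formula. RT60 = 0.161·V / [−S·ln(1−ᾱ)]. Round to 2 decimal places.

S = Σ Sᵢ = 1208.0 sq m.
Absorption A = 2.4·0.30 + 14.8·0.30 + 470.8·0.03 + 470.8·0.80 + 21.4·0.03 + 212.1·0.42 + 15.7·0.16 = 488.160 sabins.
Mean coefficient ᾱ = A/S = 0.4041.
−S·ln(1−ᾱ) = −1208.0 × ln(1 − 0.4041) = 625.360.
V = 26.9 × 17.5 × 3 = 1412.25 m³.
RT60 = 0.161 × 1412.25 / 625.360 = 0.36 s.

0.36 seconds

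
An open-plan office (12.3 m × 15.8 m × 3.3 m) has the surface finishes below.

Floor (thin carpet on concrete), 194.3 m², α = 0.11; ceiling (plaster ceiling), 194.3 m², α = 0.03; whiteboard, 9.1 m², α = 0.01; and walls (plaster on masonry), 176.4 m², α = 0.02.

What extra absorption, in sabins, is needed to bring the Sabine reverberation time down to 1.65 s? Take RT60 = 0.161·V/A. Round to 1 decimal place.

Equivalent absorption area: A₁ = 194.3·0.11 + 194.3·0.03 + 9.1·0.01 + 176.4·0.02 = 30.821 m².
Target A₂ = 0.161·641.322/1.65 = 62.577 sabins (V = 641.322 m³).
Additional absorption ΔA = 62.577 − 30.821 = 31.8 sabins.

31.8 sabins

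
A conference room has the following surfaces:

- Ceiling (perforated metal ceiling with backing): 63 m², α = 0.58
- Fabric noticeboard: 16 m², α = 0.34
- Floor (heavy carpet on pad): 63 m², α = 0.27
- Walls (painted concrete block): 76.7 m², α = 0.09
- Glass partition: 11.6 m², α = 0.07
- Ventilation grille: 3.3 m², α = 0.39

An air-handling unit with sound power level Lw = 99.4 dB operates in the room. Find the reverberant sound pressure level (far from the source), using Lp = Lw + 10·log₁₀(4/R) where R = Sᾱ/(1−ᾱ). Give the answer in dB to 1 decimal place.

85.6 dB

A = 67.992 sabins; S = 233.6 m².
ᾱ = 0.2911, so room constant R = A/(1−ᾱ) = 95.912 m².
Lp = Lw + 10 log₁₀(4/R) = 99.4 -13.80 = 85.6 dB.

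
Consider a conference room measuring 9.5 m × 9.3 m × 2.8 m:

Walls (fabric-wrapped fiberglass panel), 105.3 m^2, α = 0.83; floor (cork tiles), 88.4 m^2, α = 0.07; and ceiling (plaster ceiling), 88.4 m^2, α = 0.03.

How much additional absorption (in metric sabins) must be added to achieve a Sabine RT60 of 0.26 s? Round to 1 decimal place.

A₁ = Σ Sᵢαᵢ = 105.3*0.83 + 88.4*0.07 + 88.4*0.03 = 96.239 sabins.
Target A₂ = 0.161·247.38/0.26 = 153.185 sabins (V = 247.38 m³).
Additional absorption ΔA = 153.185 − 96.239 = 56.9 sabins.

56.9 sabins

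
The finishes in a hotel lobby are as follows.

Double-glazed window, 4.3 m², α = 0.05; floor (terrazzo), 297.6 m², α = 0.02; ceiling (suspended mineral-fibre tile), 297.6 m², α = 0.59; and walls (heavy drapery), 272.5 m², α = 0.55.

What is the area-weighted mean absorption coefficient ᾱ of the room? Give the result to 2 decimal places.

0.38

Total surface area S = 872.0 m².
A = 4.3·0.05 + 297.6·0.02 + 297.6·0.59 + 272.5·0.55 = 331.626 sabins.
ᾱ = A/S = 0.38.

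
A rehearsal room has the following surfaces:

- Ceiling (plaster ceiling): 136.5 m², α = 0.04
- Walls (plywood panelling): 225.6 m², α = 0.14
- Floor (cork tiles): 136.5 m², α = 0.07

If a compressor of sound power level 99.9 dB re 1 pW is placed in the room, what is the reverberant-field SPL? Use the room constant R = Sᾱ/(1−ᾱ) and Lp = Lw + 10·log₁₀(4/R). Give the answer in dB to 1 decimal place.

88.8 dB

Σ(Sᵢαᵢ) = 136.5×0.04 + 225.6×0.14 + 136.5×0.07 = 46.599; total area S = 498.6 m².
ᾱ = 46.599/498.6 = 0.0935; R = Sᾱ/(1−ᾱ) = 46.599/(1−0.0935) = 51.405 m².
Lp = Lw + 10 log₁₀(4/R) = 99.9 -11.09 = 88.8 dB.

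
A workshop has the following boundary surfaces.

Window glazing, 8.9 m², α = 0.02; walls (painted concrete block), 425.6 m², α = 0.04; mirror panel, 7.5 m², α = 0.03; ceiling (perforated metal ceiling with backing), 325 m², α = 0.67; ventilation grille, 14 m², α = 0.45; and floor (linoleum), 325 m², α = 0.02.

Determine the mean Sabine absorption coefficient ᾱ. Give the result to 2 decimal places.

S = Σ Sᵢ = 8.9 + 425.6 + 7.5 + 325 + 14 + 325 = 1106.0 m².
Weighted sum Σ Sα = 247.977.
ᾱ = 247.977 / 1106.0 = 0.22.

0.22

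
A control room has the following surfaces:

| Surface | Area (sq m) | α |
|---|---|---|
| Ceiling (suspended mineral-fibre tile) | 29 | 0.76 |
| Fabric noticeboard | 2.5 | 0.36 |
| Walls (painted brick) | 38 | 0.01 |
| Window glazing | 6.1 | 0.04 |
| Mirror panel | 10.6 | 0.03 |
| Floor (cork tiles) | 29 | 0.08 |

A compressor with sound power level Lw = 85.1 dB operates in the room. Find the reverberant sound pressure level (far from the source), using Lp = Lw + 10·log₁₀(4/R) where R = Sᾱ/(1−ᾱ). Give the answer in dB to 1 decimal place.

Σ(Sᵢαᵢ) = 29×0.76 + 2.5×0.36 + 38×0.01 + 6.1×0.04 + 10.6×0.03 + 29×0.08 = 26.202; total area S = 115.2 sq m.
ᾱ = 0.2274, so room constant R = A/(1−ᾱ) = 33.914 sq m.
Lp = 85.1 + 10·log₁₀(4/33.914) = 85.1 + (-9.28) = 75.8 dB.

75.8 dB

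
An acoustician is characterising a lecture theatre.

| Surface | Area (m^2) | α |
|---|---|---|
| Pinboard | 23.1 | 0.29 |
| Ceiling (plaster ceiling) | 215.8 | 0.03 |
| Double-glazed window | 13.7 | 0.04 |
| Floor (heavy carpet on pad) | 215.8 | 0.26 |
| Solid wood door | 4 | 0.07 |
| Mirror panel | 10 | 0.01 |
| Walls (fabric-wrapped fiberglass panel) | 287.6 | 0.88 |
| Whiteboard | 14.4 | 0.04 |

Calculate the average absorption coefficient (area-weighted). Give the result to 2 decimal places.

Total surface area S = 784.4 m^2.
Σ(Sᵢαᵢ) = 23.1·0.29 + 215.8·0.03 + 13.7·0.04 + 215.8·0.26 + 4·0.07 + 10·0.01 + 287.6·0.88 + 14.4·0.04 = 323.873.
ᾱ = 323.873 / 784.4 = 0.41.

0.41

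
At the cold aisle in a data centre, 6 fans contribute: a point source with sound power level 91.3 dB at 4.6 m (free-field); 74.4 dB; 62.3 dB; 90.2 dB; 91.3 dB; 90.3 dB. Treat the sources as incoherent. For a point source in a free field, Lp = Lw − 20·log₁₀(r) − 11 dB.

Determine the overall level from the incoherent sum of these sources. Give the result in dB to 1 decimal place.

95.4 dB

Source at 4.6 m: Lp = 91.3 − 20·log₁₀(4.6) − 11 = 67.0 dB.
Converting to relative power and adding: 10^(67.0/10) + 10^(74.4/10) + 10^(62.3/10) + 10^(90.2/10) + 10^(91.3/10) + 10^(90.3/10) = 3.502e+09.
L_total = 10·log₁₀(3.502e+09) = 95.4 dB.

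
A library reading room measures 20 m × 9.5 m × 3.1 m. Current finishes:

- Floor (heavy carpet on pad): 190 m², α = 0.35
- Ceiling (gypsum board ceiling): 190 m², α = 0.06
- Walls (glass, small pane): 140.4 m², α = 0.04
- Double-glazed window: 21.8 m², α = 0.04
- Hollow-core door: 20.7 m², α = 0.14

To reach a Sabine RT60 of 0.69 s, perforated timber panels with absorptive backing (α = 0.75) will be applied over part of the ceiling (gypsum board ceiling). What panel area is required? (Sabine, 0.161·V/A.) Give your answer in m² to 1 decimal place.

72.7

Total absorption A₁ = 190·0.35 + 190·0.06 + 140.4·0.04 + 21.8·0.04 + 20.7·0.14
  = 66.500 + 11.400 + 5.616 + 0.872 + 2.898 = 87.286 m² sabins.
Required A₂ = 0.161·589/0.69 = 137.433 sabins.
ΔA needed = 137.433 − 87.286 = 50.147 sabins.
Net gain per m²: Δα = 0.75 − 0.06 = 0.69.
Panel area = 50.147 / 0.69 = 72.7 m².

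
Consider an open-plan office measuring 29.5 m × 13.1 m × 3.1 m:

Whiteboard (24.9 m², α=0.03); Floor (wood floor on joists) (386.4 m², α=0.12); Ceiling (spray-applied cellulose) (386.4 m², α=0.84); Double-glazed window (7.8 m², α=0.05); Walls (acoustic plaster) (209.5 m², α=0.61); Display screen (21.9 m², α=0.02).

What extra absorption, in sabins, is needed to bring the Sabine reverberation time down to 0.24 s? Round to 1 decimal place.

303.3 sabins

Equivalent absorption area: A₁ = 24.9*0.03 + 386.4*0.12 + 386.4*0.84 + 7.8*0.05 + 209.5*0.61 + 21.9*0.02 = 500.314 m².
V = 1197.995 m³. Required absorption A₂ = 0.161 × 1197.995 / 0.24 = 803.655 sabins.
Shortfall: 803.655 − 500.314 = 303.3 sabins.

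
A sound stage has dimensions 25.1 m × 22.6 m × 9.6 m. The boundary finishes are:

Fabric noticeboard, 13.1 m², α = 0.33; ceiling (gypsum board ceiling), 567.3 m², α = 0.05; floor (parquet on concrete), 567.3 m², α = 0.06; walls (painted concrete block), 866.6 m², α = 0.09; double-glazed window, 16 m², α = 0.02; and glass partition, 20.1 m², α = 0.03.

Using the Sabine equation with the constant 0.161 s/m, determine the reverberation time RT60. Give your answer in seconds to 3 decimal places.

Summing Sᵢαᵢ: 4.323 + 28.365 + 34.038 + 77.994 + 0.320 + 0.603 → A = 145.643 sabins.
Room volume: 5445.696 m³.
T = 0.161 V/A = 0.161·5445.696/145.643 = 6.020 s.

6.020 s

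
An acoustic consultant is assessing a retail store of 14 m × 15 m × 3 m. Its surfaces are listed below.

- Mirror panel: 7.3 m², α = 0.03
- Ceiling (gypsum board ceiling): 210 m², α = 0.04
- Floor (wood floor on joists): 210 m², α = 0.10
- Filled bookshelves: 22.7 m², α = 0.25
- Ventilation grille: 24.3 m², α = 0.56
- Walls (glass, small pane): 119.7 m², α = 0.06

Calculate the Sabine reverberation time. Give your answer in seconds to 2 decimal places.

Total absorption A = 7.3×0.03 + 210×0.04 + 210×0.10 + 22.7×0.25 + 24.3×0.56 + 119.7×0.06
  = 0.219 + 8.400 + 21.000 + 5.675 + 13.608 + 7.182 = 56.084 m² sabins.
Room volume: 630 m³.
T = 0.161 V/A = 0.161·630/56.084 = 1.81 s.

1.81 sec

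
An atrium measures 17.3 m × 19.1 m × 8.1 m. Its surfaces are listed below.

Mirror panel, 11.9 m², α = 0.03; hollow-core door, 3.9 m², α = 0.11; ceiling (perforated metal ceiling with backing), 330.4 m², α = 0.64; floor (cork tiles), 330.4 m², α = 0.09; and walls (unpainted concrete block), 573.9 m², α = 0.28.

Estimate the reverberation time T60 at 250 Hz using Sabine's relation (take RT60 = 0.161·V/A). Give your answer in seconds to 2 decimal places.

Total absorption A = 11.9*0.03 + 3.9*0.11 + 330.4*0.64 + 330.4*0.09 + 573.9*0.28
  = 0.357 + 0.429 + 211.456 + 29.736 + 160.692 = 402.670 m² sabins.
Volume V = 17.3 × 19.1 × 8.1 = 2676.483 m³.
RT60 = 0.161 · V / A = 0.161 × 2676.483 / 402.670 = 1.07 s.

1.07 s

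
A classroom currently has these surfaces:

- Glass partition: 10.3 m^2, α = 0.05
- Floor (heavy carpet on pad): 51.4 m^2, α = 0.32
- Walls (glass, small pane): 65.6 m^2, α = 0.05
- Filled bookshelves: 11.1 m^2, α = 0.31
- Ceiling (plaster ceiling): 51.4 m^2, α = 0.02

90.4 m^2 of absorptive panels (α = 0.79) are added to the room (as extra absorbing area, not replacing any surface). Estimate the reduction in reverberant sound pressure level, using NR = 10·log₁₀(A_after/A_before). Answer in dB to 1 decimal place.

A_before = Σ Sᵢαᵢ = 10.3·0.05 + 51.4·0.32 + 65.6·0.05 + 11.1·0.31 + 51.4·0.02 = 24.712 sabins.
Treatment contributes 90.4·0.79 = 71.416 sabins.
New total A_after = 96.128 sabins.
NR = 10·log₁₀(96.128/24.712) = 5.9 dB.

5.9 dB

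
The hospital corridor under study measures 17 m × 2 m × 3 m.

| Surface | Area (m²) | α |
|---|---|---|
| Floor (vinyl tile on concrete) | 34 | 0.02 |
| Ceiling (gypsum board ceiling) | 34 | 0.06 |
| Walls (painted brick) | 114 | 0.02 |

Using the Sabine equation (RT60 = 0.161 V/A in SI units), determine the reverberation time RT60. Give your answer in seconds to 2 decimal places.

Total absorption A = 34·0.02 + 34·0.06 + 114·0.02
  = 0.680 + 2.040 + 2.280 = 5.000 m² sabins.
V = 17·2·3 = 102 m³.
T = 0.161 V/A = 0.161·102/5.000 = 3.28 s.

3.28 s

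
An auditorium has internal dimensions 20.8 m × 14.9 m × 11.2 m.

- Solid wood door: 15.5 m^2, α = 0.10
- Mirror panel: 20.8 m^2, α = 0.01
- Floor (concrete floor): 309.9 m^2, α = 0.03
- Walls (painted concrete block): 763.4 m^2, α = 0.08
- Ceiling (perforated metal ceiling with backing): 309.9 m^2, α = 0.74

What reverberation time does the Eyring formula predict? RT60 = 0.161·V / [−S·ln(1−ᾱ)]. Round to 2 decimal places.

Total surface area S = 15.5 + 20.8 + 309.9 + 763.4 + 309.9 = 1419.5 m^2.
Absorption A = 15.5·0.10 + 20.8·0.01 + 309.9·0.03 + 763.4·0.08 + 309.9·0.74 = 301.453 sabins.
ᾱ = 301.453 / 1419.5 = 0.2124.
−S·ln(1−ᾱ) = −1419.5 × ln(1 − 0.2124) = 338.927.
V = 20.8 × 14.9 × 11.2 = 3471.104 m³.
RT60 = 0.161 × 3471.104 / 338.927 = 1.65 s.

1.65 seconds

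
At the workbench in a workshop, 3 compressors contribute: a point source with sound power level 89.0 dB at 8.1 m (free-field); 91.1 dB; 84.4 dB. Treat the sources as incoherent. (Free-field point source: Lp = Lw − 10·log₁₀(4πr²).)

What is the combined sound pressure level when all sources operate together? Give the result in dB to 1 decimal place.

Source at 8.1 m: Lp = 89.0 − 10·log₁₀(4π·8.1²) = 89.0 − 10·log₁₀(824.480) = 59.8 dB.
Sum in the linear (power) domain: Σ 10^(Lᵢ/10) = 10^(59.8/10) + 10^(91.1/10) + 10^(84.4/10) = 1.565e+09.
L_total = 10·log₁₀(1.565e+09) = 91.9 dB.

91.9 dB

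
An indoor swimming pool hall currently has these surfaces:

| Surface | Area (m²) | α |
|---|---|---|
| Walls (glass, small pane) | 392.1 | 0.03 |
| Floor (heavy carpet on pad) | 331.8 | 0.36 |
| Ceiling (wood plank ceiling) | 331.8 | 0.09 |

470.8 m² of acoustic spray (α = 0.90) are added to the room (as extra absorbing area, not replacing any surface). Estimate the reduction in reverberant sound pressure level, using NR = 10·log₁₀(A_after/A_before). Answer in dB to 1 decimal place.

A_before = Σ Sᵢαᵢ = 392.1·0.03 + 331.8·0.36 + 331.8·0.09 = 161.073 sabins.
Treatment contributes 470.8·0.90 = 423.720 sabins.
New total A_after = 584.793 sabins.
Reduction = 10 log₁₀(A_after/A_before) = 10 log₁₀(3.6306) = 5.6 dB.

5.6 dB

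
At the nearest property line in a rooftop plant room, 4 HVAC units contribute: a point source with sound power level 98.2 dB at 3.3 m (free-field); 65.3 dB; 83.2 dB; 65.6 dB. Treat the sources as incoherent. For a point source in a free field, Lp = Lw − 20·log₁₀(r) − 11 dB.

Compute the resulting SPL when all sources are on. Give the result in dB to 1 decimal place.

Source at 3.3 m: Lp = 98.2 − 20·log₁₀(3.3) − 11 = 76.8 dB.
Σ 10^(Lᵢ/10) = 2.638e+08.
Back to dB: 10·log₁₀ Σ = 84.2 dB.

84.2 dB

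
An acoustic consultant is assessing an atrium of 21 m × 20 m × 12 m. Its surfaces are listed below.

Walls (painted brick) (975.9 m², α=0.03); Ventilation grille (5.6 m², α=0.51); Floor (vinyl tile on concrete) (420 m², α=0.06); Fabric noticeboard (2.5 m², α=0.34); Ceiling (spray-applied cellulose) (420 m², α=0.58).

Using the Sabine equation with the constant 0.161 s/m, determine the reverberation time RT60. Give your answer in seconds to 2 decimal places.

Total absorption A = 975.9×0.03 + 5.6×0.51 + 420×0.06 + 2.5×0.34 + 420×0.58
  = 29.277 + 2.856 + 25.200 + 0.850 + 243.600 = 301.783 m² sabins.
V = 21·20·12 = 5040 m³.
Sabine: RT60 = 0.161 × 5040 / 301.783 = 2.69 s.

2.69 sec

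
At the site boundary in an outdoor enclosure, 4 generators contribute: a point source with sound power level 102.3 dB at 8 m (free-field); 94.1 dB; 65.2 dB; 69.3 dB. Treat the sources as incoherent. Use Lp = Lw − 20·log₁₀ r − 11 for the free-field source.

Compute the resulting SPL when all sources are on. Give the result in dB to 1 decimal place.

94.2 dB

Source at 8 m: Lp = 102.3 − 20·log₁₀(8) − 11 = 73.2 dB.
Converting to relative power and adding: 10^(73.2/10) + 10^(94.1/10) + 10^(65.2/10) + 10^(69.3/10) = 2.603e+09.
Back to dB: 10·log₁₀ Σ = 94.2 dB.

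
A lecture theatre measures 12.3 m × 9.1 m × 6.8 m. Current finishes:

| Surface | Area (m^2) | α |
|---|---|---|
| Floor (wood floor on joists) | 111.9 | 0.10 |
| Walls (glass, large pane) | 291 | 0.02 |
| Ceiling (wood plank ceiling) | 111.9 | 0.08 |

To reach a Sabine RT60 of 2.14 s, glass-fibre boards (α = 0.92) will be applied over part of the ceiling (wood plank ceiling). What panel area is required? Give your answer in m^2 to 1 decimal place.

A₁ = Σ Sᵢαᵢ = 111.9×0.10 + 291×0.02 + 111.9×0.08 = 25.962 sabins.
Required A₂ = 0.161·761.124/2.14 = 57.262 sabins.
ΔA needed = 57.262 − 25.962 = 31.300 sabins.
Net gain per m^2: Δα = 0.92 − 0.08 = 0.84.
Area = ΔA/Δα = 31.300/0.84 = 37.3 m^2.

37.3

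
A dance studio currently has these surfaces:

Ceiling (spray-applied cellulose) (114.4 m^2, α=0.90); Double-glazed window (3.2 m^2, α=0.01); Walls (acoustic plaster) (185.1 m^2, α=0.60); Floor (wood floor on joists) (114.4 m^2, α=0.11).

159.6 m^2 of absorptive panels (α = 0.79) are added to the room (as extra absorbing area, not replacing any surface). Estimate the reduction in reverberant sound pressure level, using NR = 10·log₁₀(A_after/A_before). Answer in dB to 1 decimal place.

1.9 dB

A_before = Σ Sᵢαᵢ = 114.4×0.90 + 3.2×0.01 + 185.1×0.60 + 114.4×0.11 = 226.636 sabins.
Treatment contributes 159.6·0.79 = 126.084 sabins.
New total A_after = 352.720 sabins.
NR = 10·log₁₀(352.720/226.636) = 1.9 dB.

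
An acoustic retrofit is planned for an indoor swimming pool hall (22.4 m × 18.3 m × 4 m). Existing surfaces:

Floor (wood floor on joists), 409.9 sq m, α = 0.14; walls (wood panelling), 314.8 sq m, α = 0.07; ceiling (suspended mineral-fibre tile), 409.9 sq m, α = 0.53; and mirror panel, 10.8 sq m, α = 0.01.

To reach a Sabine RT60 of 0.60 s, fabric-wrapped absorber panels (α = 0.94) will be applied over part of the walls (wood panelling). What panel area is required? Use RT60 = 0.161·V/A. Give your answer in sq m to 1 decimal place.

164.6

Total absorption A₁ = 409.9·0.14 + 314.8·0.07 + 409.9·0.53 + 10.8·0.01
  = 57.386 + 22.036 + 217.247 + 0.108 = 296.777 sq m sabins.
Required A₂ = 0.161·1639.68/0.60 = 439.981 sabins.
ΔA needed = 439.981 − 296.777 = 143.204 sabins.
Each sq m of panel replacing the walls (wood panelling) adds (0.94 − 0.07) = 0.87 sabins.
Area = ΔA/Δα = 143.204/0.87 = 164.6 sq m.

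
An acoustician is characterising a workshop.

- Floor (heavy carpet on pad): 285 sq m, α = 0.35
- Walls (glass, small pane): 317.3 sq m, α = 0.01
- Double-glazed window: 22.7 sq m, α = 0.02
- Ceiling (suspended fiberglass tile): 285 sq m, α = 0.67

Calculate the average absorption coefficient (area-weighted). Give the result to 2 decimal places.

0.32

S = Σ Sᵢ = 285 + 317.3 + 22.7 + 285 = 910.0 sq m.
A = 285×0.35 + 317.3×0.01 + 22.7×0.02 + 285×0.67 = 294.327 sabins.
ᾱ = 294.327 / 910.0 = 0.32.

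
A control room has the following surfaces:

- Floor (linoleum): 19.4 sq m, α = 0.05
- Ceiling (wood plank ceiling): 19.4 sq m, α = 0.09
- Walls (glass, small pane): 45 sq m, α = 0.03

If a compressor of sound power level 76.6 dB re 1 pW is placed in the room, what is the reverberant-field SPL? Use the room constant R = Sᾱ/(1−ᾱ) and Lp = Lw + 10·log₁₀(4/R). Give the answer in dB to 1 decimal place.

A = 4.066 sabins; S = 83.8 sq m.
ᾱ = 0.0485, so room constant R = A/(1−ᾱ) = 4.273 sq m.
Lp = Lw + 10 log₁₀(4/R) = 76.6 -0.29 = 76.3 dB.

76.3 dB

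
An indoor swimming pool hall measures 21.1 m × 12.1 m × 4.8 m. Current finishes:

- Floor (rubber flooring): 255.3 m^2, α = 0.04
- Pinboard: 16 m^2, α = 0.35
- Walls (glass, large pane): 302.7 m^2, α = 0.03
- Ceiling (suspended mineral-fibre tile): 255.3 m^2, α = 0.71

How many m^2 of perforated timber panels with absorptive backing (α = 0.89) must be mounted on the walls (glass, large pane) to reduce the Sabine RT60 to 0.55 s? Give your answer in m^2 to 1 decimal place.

177.4

Equivalent absorption area: A₁ = 255.3*0.04 + 16*0.35 + 302.7*0.03 + 255.3*0.71 = 206.156 m^2.
V = 1225.488 m³. Target absorption A₂ = 0.161 × 1225.488 / 0.55 = 358.734 sabins.
Absorption to add: 358.734 − 206.156 = 152.578 sabins.
Each m^2 of panel replacing the walls (glass, large pane) adds (0.89 − 0.03) = 0.86 sabins.
Panel area = 152.578 / 0.86 = 177.4 m^2.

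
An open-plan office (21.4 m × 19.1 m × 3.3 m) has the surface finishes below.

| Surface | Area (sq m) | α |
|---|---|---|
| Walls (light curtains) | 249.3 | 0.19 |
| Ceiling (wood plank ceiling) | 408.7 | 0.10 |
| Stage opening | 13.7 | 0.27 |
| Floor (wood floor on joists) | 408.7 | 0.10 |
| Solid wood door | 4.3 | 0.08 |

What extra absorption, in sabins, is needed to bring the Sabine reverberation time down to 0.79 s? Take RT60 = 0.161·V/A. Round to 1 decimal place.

Equivalent absorption area: A₁ = 249.3·0.19 + 408.7·0.10 + 13.7·0.27 + 408.7·0.10 + 4.3·0.08 = 133.150 sq m.
V = 1348.842 m³. Required absorption A₂ = 0.161 × 1348.842 / 0.79 = 274.891 sabins.
ΔA = A₂ − A₁ = 274.891 − 133.150 = 141.7 sabins.

141.7 sabins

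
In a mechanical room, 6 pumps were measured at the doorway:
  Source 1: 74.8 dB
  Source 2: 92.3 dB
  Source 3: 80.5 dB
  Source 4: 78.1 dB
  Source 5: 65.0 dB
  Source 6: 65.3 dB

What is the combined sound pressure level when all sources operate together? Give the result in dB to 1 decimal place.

Sum in the linear (power) domain: Σ 10^(Lᵢ/10) = 10^(74.8/10) + 10^(92.3/10) + 10^(80.5/10) + 10^(78.1/10) + 10^(65.0/10) + 10^(65.3/10) = 1.912e+09.
Back to dB: 10·log₁₀ Σ = 92.8 dB.

92.8 dB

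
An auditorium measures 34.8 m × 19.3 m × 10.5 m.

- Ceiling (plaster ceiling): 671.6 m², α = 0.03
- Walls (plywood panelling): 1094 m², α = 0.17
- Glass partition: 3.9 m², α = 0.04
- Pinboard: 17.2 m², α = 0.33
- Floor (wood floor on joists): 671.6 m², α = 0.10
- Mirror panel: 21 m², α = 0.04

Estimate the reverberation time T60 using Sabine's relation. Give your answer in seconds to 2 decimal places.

Total absorption A = 671.6·0.03 + 1094·0.17 + 3.9·0.04 + 17.2·0.33 + 671.6·0.10 + 21·0.04
  = 20.148 + 185.980 + 0.156 + 5.676 + 67.160 + 0.840 = 279.960 m² sabins.
V = 34.8·19.3·10.5 = 7052.22 m³.
T = 0.161 V/A = 0.161·7052.22/279.960 = 4.06 s.

4.06 seconds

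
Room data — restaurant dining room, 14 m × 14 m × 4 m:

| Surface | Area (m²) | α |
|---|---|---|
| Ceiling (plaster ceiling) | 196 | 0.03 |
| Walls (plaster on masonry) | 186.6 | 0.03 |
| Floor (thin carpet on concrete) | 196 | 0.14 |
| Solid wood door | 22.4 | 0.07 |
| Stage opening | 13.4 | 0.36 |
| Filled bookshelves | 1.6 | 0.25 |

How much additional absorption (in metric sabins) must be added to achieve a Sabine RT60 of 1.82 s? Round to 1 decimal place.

Total absorption A₁ = 196×0.03 + 186.6×0.03 + 196×0.14 + 22.4×0.07 + 13.4×0.36 + 1.6×0.25
  = 5.880 + 5.598 + 27.440 + 1.568 + 4.824 + 0.400 = 45.710 m² sabins.
For T = 1.82 s, need A₂ = 0.161·V/T = 0.161·784/1.82 = 69.354 sabins.
ΔA = A₂ − A₁ = 69.354 − 45.710 = 23.6 sabins.

23.6 sabins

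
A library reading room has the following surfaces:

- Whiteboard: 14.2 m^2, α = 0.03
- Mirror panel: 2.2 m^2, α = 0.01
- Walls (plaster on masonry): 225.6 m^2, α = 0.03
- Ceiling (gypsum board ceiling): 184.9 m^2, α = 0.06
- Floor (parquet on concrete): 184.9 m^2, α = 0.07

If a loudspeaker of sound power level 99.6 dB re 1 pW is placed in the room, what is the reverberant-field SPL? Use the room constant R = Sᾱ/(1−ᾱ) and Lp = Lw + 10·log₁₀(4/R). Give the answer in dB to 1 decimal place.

Σ(Sᵢαᵢ) = 14.2·0.03 + 2.2·0.01 + 225.6·0.03 + 184.9·0.06 + 184.9·0.07 = 31.253; total area S = 611.8 m^2.
ᾱ = 0.0511, so room constant R = A/(1−ᾱ) = 32.936 m^2.
Lp = 99.6 + 10·log₁₀(4/32.936) = 99.6 + (-9.16) = 90.4 dB.

90.4 dB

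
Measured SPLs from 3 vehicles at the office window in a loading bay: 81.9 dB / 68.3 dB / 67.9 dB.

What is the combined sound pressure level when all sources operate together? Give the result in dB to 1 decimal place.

82.2 dB

Σ 10^(Lᵢ/10) = 1.678e+08.
Back to dB: 10·log₁₀ Σ = 82.2 dB.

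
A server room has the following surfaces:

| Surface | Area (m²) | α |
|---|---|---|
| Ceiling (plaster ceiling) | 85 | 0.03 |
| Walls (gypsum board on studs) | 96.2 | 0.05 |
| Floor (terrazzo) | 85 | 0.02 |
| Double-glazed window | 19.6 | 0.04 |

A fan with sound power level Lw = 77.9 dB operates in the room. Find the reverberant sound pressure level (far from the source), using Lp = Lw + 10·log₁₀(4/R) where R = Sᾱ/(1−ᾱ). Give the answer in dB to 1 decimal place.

A = 9.844 sabins; S = 285.8 m².
ᾱ = 0.0344, so room constant R = A/(1−ᾱ) = 10.195 m².
Lp = Lw + 10 log₁₀(4/R) = 77.9 -4.06 = 73.8 dB.

73.8 dB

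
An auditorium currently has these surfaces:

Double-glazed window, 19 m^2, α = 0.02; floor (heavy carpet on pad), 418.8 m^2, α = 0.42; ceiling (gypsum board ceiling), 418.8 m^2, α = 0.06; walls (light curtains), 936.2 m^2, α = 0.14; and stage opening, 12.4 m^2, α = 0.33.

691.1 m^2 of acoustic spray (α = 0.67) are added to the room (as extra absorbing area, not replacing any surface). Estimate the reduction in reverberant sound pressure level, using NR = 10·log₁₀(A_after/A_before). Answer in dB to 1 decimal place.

3.8 dB

Equivalent absorption area: A_before = 19·0.02 + 418.8·0.42 + 418.8·0.06 + 936.2·0.14 + 12.4·0.33 = 336.564 m^2.
Added absorption = 691.1 × 0.67 = 463.037 sabins.
A_after = 336.564 + 463.037 = 799.601 sabins.
NR = 10·log₁₀(799.601/336.564) = 3.8 dB.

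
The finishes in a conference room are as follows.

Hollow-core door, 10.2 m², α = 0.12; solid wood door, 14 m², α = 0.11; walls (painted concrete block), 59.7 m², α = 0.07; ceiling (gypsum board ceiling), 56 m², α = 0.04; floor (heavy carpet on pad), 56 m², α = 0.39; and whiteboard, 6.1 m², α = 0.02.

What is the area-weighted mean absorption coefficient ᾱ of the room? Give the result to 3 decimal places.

0.154

Total surface area S = 202.0 m².
A = 10.2·0.12 + 14·0.11 + 59.7·0.07 + 56·0.04 + 56·0.39 + 6.1·0.02 = 31.145 sabins.
ᾱ = A/S = 0.154.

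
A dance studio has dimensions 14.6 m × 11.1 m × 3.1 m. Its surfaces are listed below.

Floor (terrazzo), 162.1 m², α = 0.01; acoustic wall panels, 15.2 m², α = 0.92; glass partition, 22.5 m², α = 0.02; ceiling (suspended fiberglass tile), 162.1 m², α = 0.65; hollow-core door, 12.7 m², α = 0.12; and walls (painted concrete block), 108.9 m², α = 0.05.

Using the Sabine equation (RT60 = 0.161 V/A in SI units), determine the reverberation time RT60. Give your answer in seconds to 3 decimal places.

0.630 s

A = Σ Sᵢαᵢ = 162.1·0.01 + 15.2·0.92 + 22.5·0.02 + 162.1·0.65 + 12.7·0.12 + 108.9·0.05 = 128.389 sabins.
Volume V = 14.6 × 11.1 × 3.1 = 502.386 m³.
T = 0.161 V/A = 0.161·502.386/128.389 = 0.630 s.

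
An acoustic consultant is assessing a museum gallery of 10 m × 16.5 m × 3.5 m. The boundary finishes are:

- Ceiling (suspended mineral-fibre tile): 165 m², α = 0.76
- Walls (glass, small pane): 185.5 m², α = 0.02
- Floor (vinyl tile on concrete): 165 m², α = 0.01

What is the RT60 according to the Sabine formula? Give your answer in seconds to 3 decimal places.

Equivalent absorption area: A = 165·0.76 + 185.5·0.02 + 165·0.01 = 130.760 m².
Volume V = 10 × 16.5 × 3.5 = 577.5 m³.
T = 0.161 V/A = 0.161·577.5/130.760 = 0.711 s.

0.711 sec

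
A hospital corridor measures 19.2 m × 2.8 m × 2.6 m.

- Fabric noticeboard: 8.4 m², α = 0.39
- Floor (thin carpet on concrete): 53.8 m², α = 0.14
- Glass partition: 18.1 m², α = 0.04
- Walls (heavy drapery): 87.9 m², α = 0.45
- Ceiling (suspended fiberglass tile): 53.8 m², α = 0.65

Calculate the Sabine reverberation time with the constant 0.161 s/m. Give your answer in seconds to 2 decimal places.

0.26 s

Summing Sᵢαᵢ: 3.276 + 7.532 + 0.724 + 39.555 + 34.970 → A = 86.057 sabins.
Volume V = 19.2 × 2.8 × 2.6 = 139.776 m³.
RT60 = 0.161 · V / A = 0.161 × 139.776 / 86.057 = 0.26 s.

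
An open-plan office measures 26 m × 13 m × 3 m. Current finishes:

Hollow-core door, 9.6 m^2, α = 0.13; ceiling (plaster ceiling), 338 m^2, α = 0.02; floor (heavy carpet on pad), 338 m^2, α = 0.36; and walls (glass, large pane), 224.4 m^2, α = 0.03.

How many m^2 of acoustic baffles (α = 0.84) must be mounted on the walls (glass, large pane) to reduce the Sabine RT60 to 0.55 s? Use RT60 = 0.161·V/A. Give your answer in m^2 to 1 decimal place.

198.0

Total absorption A₁ = 9.6*0.13 + 338*0.02 + 338*0.36 + 224.4*0.03
  = 1.248 + 6.760 + 121.680 + 6.732 = 136.420 m^2 sabins.
Required A₂ = 0.161·1014/0.55 = 296.825 sabins.
ΔA needed = 296.825 − 136.420 = 160.405 sabins.
Each m^2 of panel replacing the walls (glass, large pane) adds (0.84 − 0.03) = 0.81 sabins.
Area = ΔA/Δα = 160.405/0.81 = 198.0 m^2.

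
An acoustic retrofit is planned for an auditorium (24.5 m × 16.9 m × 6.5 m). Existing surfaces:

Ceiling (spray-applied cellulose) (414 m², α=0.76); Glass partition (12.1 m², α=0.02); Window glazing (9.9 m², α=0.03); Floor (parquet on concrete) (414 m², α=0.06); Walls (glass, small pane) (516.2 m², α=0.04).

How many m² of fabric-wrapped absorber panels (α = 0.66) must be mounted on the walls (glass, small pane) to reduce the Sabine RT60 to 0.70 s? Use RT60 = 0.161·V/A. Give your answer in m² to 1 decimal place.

416.7

A₁ = Σ Sᵢαᵢ = 414·0.76 + 12.1·0.02 + 9.9·0.03 + 414·0.06 + 516.2·0.04 = 360.667 sabins.
V = 2691.325 m³. Target absorption A₂ = 0.161 × 2691.325 / 0.70 = 619.005 sabins.
ΔA needed = 619.005 − 360.667 = 258.338 sabins.
Net gain per m²: Δα = 0.66 − 0.04 = 0.62.
Panel area = 258.338 / 0.62 = 416.7 m².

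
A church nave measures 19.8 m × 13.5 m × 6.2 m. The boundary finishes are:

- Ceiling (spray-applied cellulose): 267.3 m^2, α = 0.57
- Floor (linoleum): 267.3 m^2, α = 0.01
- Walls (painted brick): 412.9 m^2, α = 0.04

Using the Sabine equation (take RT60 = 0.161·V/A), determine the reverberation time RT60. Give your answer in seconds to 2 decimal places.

1.56 s

Total absorption A = 267.3×0.57 + 267.3×0.01 + 412.9×0.04
  = 152.361 + 2.673 + 16.516 = 171.550 m^2 sabins.
Room volume: 1657.26 m³.
T = 0.161 V/A = 0.161·1657.26/171.550 = 1.56 s.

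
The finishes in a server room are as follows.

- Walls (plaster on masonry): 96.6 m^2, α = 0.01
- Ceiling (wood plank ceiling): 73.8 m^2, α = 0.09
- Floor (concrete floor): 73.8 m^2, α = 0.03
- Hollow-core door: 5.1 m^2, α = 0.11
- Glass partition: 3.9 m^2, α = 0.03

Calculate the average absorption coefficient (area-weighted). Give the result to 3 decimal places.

0.041

Total surface area S = 253.2 m^2.
A = 96.6*0.01 + 73.8*0.09 + 73.8*0.03 + 5.1*0.11 + 3.9*0.03 = 10.500 sabins.
ᾱ = 10.500 / 253.2 = 0.041.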